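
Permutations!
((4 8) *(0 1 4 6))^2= ((0 1 4 8 6))^2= (0 4 6 1 8)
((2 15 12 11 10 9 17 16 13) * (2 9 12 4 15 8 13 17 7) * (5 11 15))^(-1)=((2 8 13 9 7)(4 5 11 10 12 15)(16 17))^(-1)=(2 7 9 13 8)(4 15 12 10 11 5)(16 17)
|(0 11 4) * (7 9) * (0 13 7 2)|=|(0 11 4 13 7 9 2)|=7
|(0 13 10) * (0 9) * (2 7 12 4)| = 4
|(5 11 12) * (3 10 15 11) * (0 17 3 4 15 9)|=5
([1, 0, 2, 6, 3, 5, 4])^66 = [0, 1, 2, 3, 4, 5, 6]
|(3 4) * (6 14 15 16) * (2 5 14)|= 6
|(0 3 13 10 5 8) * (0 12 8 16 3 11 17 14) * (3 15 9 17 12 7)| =|(0 11 12 8 7 3 13 10 5 16 15 9 17 14)| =14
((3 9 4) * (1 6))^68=((1 6)(3 9 4))^68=(3 4 9)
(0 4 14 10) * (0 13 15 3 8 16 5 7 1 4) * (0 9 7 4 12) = (0 9 7 1 12)(3 8 16 5 4 14 10 13 15) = [9, 12, 2, 8, 14, 4, 6, 1, 16, 7, 13, 11, 0, 15, 10, 3, 5]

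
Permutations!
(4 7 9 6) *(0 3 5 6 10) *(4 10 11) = [3, 1, 2, 5, 7, 6, 10, 9, 8, 11, 0, 4] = (0 3 5 6 10)(4 7 9 11)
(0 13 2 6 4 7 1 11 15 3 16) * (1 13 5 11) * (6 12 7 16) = (0 5 11 15 3 6 4 16)(2 12 7 13) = [5, 1, 12, 6, 16, 11, 4, 13, 8, 9, 10, 15, 7, 2, 14, 3, 0]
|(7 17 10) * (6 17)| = 4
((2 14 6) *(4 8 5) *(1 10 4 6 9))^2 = ((1 10 4 8 5 6 2 14 9))^2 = (1 4 5 2 9 10 8 6 14)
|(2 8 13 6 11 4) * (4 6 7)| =|(2 8 13 7 4)(6 11)| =10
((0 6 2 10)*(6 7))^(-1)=((0 7 6 2 10))^(-1)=(0 10 2 6 7)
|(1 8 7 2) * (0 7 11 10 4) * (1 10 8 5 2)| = |(0 7 1 5 2 10 4)(8 11)| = 14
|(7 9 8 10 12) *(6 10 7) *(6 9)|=|(6 10 12 9 8 7)|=6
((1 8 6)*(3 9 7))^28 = (1 8 6)(3 9 7)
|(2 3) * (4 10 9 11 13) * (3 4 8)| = 8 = |(2 4 10 9 11 13 8 3)|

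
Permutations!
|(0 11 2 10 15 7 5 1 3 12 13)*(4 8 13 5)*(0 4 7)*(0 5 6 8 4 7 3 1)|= |(0 11 2 10 15 5)(3 12 6 8 13 7)|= 6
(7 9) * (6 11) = (6 11)(7 9) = [0, 1, 2, 3, 4, 5, 11, 9, 8, 7, 10, 6]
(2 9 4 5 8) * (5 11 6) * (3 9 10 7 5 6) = [0, 1, 10, 9, 11, 8, 6, 5, 2, 4, 7, 3] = (2 10 7 5 8)(3 9 4 11)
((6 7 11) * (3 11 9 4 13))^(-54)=((3 11 6 7 9 4 13))^(-54)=(3 6 9 13 11 7 4)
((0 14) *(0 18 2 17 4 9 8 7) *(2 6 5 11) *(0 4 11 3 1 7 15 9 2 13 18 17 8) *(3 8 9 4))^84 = (0 6 9 18 2 13 4 11 15 17 8 14 5)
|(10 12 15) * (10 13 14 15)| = 6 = |(10 12)(13 14 15)|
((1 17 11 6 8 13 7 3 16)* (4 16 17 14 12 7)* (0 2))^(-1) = (0 2)(1 16 4 13 8 6 11 17 3 7 12 14)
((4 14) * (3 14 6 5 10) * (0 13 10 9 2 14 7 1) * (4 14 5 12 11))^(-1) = (14)(0 1 7 3 10 13)(2 9 5)(4 11 12 6)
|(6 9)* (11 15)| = 2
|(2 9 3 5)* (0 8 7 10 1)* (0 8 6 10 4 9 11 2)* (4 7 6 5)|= 12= |(0 5)(1 8 6 10)(2 11)(3 4 9)|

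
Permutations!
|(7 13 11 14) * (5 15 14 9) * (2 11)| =|(2 11 9 5 15 14 7 13)| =8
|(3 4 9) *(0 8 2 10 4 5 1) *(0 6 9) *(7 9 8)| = 11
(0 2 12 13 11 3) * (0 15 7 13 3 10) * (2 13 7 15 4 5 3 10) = (15)(0 13 11 2 12 10)(3 4 5) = [13, 1, 12, 4, 5, 3, 6, 7, 8, 9, 0, 2, 10, 11, 14, 15]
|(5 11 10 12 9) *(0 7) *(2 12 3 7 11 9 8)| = |(0 11 10 3 7)(2 12 8)(5 9)| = 30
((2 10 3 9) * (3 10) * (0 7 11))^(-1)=((0 7 11)(2 3 9))^(-1)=(0 11 7)(2 9 3)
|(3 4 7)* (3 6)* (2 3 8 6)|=4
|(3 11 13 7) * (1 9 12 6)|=4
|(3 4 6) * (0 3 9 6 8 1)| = 10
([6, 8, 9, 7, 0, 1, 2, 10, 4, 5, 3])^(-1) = (0 4 8 1 5 9 2 6)(3 10 7)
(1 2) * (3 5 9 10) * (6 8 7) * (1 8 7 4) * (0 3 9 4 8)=(0 3 5 4 1 2)(6 7)(9 10)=[3, 2, 0, 5, 1, 4, 7, 6, 8, 10, 9]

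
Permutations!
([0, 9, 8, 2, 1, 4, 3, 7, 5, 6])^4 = (1 2)(3 4)(5 6)(8 9)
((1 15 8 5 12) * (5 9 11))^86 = (1 8 11 12 15 9 5)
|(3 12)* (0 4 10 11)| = |(0 4 10 11)(3 12)| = 4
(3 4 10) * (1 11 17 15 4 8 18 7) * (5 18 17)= (1 11 5 18 7)(3 8 17 15 4 10)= [0, 11, 2, 8, 10, 18, 6, 1, 17, 9, 3, 5, 12, 13, 14, 4, 16, 15, 7]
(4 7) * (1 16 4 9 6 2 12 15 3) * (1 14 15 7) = (1 16 4)(2 12 7 9 6)(3 14 15) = [0, 16, 12, 14, 1, 5, 2, 9, 8, 6, 10, 11, 7, 13, 15, 3, 4]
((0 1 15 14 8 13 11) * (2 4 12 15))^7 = (0 8 12 1 13 15 2 11 14 4)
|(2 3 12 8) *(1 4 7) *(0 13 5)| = 12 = |(0 13 5)(1 4 7)(2 3 12 8)|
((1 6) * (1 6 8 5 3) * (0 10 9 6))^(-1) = ((0 10 9 6)(1 8 5 3))^(-1) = (0 6 9 10)(1 3 5 8)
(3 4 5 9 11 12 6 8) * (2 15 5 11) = [0, 1, 15, 4, 11, 9, 8, 7, 3, 2, 10, 12, 6, 13, 14, 5] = (2 15 5 9)(3 4 11 12 6 8)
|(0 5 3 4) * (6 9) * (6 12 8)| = |(0 5 3 4)(6 9 12 8)| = 4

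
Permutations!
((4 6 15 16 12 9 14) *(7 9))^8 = (16)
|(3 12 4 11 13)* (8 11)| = 6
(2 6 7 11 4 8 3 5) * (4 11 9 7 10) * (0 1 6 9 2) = [1, 6, 9, 5, 8, 0, 10, 2, 3, 7, 4, 11] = (11)(0 1 6 10 4 8 3 5)(2 9 7)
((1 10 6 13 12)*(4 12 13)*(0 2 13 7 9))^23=((0 2 13 7 9)(1 10 6 4 12))^23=(0 7 2 9 13)(1 4 10 12 6)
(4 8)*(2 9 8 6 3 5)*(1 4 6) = (1 4)(2 9 8 6 3 5) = [0, 4, 9, 5, 1, 2, 3, 7, 6, 8]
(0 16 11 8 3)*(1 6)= (0 16 11 8 3)(1 6)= [16, 6, 2, 0, 4, 5, 1, 7, 3, 9, 10, 8, 12, 13, 14, 15, 11]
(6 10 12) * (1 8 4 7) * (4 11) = (1 8 11 4 7)(6 10 12) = [0, 8, 2, 3, 7, 5, 10, 1, 11, 9, 12, 4, 6]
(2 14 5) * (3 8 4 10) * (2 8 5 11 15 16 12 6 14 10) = [0, 1, 10, 5, 2, 8, 14, 7, 4, 9, 3, 15, 6, 13, 11, 16, 12] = (2 10 3 5 8 4)(6 14 11 15 16 12)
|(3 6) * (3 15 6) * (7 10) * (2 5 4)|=|(2 5 4)(6 15)(7 10)|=6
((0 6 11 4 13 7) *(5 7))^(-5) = ((0 6 11 4 13 5 7))^(-5) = (0 11 13 7 6 4 5)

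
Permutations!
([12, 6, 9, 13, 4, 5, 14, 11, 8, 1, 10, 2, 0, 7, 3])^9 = [12, 1, 2, 3, 4, 5, 6, 7, 8, 9, 10, 11, 0, 13, 14]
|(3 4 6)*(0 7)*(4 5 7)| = 6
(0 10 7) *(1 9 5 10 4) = (0 4 1 9 5 10 7) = [4, 9, 2, 3, 1, 10, 6, 0, 8, 5, 7]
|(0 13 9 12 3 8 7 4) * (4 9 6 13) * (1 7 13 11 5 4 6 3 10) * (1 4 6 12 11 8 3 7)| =|(0 12 10 4)(5 6 8 13 7 9 11)| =28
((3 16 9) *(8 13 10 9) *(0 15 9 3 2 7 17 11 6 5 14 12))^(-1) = ((0 15 9 2 7 17 11 6 5 14 12)(3 16 8 13 10))^(-1) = (0 12 14 5 6 11 17 7 2 9 15)(3 10 13 8 16)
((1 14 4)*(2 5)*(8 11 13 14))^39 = (1 13)(2 5)(4 11)(8 14)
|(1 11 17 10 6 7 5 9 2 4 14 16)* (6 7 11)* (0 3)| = |(0 3)(1 6 11 17 10 7 5 9 2 4 14 16)| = 12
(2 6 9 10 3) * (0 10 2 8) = [10, 1, 6, 8, 4, 5, 9, 7, 0, 2, 3] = (0 10 3 8)(2 6 9)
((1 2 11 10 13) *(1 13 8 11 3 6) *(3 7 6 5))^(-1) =((13)(1 2 7 6)(3 5)(8 11 10))^(-1) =(13)(1 6 7 2)(3 5)(8 10 11)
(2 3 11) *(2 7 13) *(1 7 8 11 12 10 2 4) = (1 7 13 4)(2 3 12 10)(8 11) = [0, 7, 3, 12, 1, 5, 6, 13, 11, 9, 2, 8, 10, 4]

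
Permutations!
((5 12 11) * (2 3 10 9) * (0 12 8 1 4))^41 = ((0 12 11 5 8 1 4)(2 3 10 9))^41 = (0 4 1 8 5 11 12)(2 3 10 9)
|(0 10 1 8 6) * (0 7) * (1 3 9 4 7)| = |(0 10 3 9 4 7)(1 8 6)| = 6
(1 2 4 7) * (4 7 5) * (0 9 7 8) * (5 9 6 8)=(0 6 8)(1 2 5 4 9 7)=[6, 2, 5, 3, 9, 4, 8, 1, 0, 7]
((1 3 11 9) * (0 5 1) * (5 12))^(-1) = ((0 12 5 1 3 11 9))^(-1) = (0 9 11 3 1 5 12)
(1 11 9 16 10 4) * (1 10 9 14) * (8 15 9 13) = (1 11 14)(4 10)(8 15 9 16 13) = [0, 11, 2, 3, 10, 5, 6, 7, 15, 16, 4, 14, 12, 8, 1, 9, 13]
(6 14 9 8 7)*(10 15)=[0, 1, 2, 3, 4, 5, 14, 6, 7, 8, 15, 11, 12, 13, 9, 10]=(6 14 9 8 7)(10 15)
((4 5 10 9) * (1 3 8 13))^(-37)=(1 13 8 3)(4 9 10 5)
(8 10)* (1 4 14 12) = (1 4 14 12)(8 10) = [0, 4, 2, 3, 14, 5, 6, 7, 10, 9, 8, 11, 1, 13, 12]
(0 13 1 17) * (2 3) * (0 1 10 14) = (0 13 10 14)(1 17)(2 3) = [13, 17, 3, 2, 4, 5, 6, 7, 8, 9, 14, 11, 12, 10, 0, 15, 16, 1]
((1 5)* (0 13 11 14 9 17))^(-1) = ((0 13 11 14 9 17)(1 5))^(-1) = (0 17 9 14 11 13)(1 5)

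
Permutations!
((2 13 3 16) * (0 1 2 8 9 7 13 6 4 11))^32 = (0 2 4)(1 6 11)(3 8 7)(9 13 16)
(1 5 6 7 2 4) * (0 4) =(0 4 1 5 6 7 2) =[4, 5, 0, 3, 1, 6, 7, 2]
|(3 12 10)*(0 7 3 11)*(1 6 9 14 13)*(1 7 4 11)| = |(0 4 11)(1 6 9 14 13 7 3 12 10)| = 9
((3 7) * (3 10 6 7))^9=((6 7 10))^9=(10)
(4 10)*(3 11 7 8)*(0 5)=(0 5)(3 11 7 8)(4 10)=[5, 1, 2, 11, 10, 0, 6, 8, 3, 9, 4, 7]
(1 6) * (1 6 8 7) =(1 8 7) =[0, 8, 2, 3, 4, 5, 6, 1, 7]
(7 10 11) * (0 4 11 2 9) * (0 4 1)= (0 1)(2 9 4 11 7 10)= [1, 0, 9, 3, 11, 5, 6, 10, 8, 4, 2, 7]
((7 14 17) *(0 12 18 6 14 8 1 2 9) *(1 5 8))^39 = ((0 12 18 6 14 17 7 1 2 9)(5 8))^39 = (0 9 2 1 7 17 14 6 18 12)(5 8)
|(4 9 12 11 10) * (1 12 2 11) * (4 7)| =6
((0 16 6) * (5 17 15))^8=((0 16 6)(5 17 15))^8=(0 6 16)(5 15 17)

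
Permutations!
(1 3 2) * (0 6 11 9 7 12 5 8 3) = (0 6 11 9 7 12 5 8 3 2 1) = [6, 0, 1, 2, 4, 8, 11, 12, 3, 7, 10, 9, 5]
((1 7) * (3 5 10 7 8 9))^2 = (1 9 5 7 8 3 10)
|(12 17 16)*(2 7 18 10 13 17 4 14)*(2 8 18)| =18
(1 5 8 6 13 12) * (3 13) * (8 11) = (1 5 11 8 6 3 13 12) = [0, 5, 2, 13, 4, 11, 3, 7, 6, 9, 10, 8, 1, 12]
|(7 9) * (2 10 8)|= |(2 10 8)(7 9)|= 6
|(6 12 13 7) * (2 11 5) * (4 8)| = 12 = |(2 11 5)(4 8)(6 12 13 7)|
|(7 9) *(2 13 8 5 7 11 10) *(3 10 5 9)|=9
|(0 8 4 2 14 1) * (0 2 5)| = |(0 8 4 5)(1 2 14)| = 12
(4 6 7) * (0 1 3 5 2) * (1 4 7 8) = (0 4 6 8 1 3 5 2) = [4, 3, 0, 5, 6, 2, 8, 7, 1]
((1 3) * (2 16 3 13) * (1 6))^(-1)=((1 13 2 16 3 6))^(-1)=(1 6 3 16 2 13)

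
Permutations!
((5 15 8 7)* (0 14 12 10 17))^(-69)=((0 14 12 10 17)(5 15 8 7))^(-69)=(0 14 12 10 17)(5 7 8 15)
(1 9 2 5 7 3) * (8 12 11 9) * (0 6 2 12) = (0 6 2 5 7 3 1 8)(9 12 11) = [6, 8, 5, 1, 4, 7, 2, 3, 0, 12, 10, 9, 11]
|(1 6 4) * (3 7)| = |(1 6 4)(3 7)| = 6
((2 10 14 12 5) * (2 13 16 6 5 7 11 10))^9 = (5 13 16 6)(7 12 14 10 11)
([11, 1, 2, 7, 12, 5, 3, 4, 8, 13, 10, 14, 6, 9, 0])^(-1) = (0 14 11)(3 6 12 4 7)(9 13)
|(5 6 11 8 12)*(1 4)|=10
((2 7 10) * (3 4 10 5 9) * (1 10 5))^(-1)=(1 7 2 10)(3 9 5 4)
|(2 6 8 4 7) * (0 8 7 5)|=12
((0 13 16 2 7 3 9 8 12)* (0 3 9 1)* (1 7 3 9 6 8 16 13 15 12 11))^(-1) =(0 1 11 8 6 7 3 2 16 9 12 15)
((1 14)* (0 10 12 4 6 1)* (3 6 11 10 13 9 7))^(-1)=(0 14 1 6 3 7 9 13)(4 12 10 11)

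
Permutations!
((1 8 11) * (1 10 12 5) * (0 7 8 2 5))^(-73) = (0 12 10 11 8 7)(1 5 2)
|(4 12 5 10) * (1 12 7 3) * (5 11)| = 8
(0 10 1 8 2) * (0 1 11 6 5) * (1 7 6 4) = [10, 8, 7, 3, 1, 0, 5, 6, 2, 9, 11, 4] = (0 10 11 4 1 8 2 7 6 5)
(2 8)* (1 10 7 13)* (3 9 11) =(1 10 7 13)(2 8)(3 9 11) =[0, 10, 8, 9, 4, 5, 6, 13, 2, 11, 7, 3, 12, 1]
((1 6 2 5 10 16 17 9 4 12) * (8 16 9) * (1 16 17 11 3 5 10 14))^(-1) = (1 14 5 3 11 16 12 4 9 10 2 6)(8 17)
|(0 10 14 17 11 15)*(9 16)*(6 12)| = 6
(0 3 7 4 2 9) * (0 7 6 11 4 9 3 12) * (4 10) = (0 12)(2 3 6 11 10 4)(7 9) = [12, 1, 3, 6, 2, 5, 11, 9, 8, 7, 4, 10, 0]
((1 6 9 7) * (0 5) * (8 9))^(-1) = ((0 5)(1 6 8 9 7))^(-1) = (0 5)(1 7 9 8 6)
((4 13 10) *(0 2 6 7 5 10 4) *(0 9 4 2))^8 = ((2 6 7 5 10 9 4 13))^8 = (13)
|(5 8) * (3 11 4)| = |(3 11 4)(5 8)| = 6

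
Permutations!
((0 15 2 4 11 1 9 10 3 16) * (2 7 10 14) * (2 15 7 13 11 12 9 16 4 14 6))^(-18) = (0 11 14 9 3)(1 15 6 4 7)(2 12 10 16 13)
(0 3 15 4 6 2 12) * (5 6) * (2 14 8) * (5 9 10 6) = (0 3 15 4 9 10 6 14 8 2 12) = [3, 1, 12, 15, 9, 5, 14, 7, 2, 10, 6, 11, 0, 13, 8, 4]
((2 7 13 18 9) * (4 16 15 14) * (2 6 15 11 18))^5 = ((2 7 13)(4 16 11 18 9 6 15 14))^5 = (2 13 7)(4 6 11 14 9 16 15 18)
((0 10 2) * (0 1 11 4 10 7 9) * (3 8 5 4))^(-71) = (0 7 9)(1 11 3 8 5 4 10 2)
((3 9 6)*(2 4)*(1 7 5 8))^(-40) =(3 6 9) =((1 7 5 8)(2 4)(3 9 6))^(-40)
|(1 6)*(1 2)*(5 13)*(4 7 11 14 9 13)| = 21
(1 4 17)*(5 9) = [0, 4, 2, 3, 17, 9, 6, 7, 8, 5, 10, 11, 12, 13, 14, 15, 16, 1] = (1 4 17)(5 9)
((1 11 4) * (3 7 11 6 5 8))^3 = (1 8 11 6 3 4 5 7)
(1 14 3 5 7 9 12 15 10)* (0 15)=[15, 14, 2, 5, 4, 7, 6, 9, 8, 12, 1, 11, 0, 13, 3, 10]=(0 15 10 1 14 3 5 7 9 12)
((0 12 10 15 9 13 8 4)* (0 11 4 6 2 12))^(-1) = ((2 12 10 15 9 13 8 6)(4 11))^(-1) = (2 6 8 13 9 15 10 12)(4 11)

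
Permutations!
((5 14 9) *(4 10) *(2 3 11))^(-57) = (14)(4 10)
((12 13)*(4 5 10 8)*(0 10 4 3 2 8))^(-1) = (0 10)(2 3 8)(4 5)(12 13)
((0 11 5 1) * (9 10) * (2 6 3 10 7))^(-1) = ((0 11 5 1)(2 6 3 10 9 7))^(-1) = (0 1 5 11)(2 7 9 10 3 6)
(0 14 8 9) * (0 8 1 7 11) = (0 14 1 7 11)(8 9) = [14, 7, 2, 3, 4, 5, 6, 11, 9, 8, 10, 0, 12, 13, 1]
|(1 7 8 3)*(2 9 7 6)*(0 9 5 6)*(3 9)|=|(0 3 1)(2 5 6)(7 8 9)|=3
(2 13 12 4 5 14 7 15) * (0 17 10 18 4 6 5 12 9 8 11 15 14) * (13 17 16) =(0 16 13 9 8 11 15 2 17 10 18 4 12 6 5)(7 14) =[16, 1, 17, 3, 12, 0, 5, 14, 11, 8, 18, 15, 6, 9, 7, 2, 13, 10, 4]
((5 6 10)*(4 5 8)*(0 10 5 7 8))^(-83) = ((0 10)(4 7 8)(5 6))^(-83) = (0 10)(4 7 8)(5 6)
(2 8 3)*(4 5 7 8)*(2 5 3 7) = (2 4 3 5)(7 8) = [0, 1, 4, 5, 3, 2, 6, 8, 7]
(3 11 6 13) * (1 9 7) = [0, 9, 2, 11, 4, 5, 13, 1, 8, 7, 10, 6, 12, 3] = (1 9 7)(3 11 6 13)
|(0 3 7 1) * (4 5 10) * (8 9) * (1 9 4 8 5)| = |(0 3 7 9 5 10 8 4 1)| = 9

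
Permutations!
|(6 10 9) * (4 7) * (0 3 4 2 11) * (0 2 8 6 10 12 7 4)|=|(0 3)(2 11)(6 12 7 8)(9 10)|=4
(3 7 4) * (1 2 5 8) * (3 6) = (1 2 5 8)(3 7 4 6) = [0, 2, 5, 7, 6, 8, 3, 4, 1]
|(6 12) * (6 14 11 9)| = 5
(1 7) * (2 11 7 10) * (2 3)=(1 10 3 2 11 7)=[0, 10, 11, 2, 4, 5, 6, 1, 8, 9, 3, 7]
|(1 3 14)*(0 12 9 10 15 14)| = 8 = |(0 12 9 10 15 14 1 3)|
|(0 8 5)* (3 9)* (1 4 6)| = |(0 8 5)(1 4 6)(3 9)| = 6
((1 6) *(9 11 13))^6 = (13)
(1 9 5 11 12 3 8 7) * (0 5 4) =(0 5 11 12 3 8 7 1 9 4) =[5, 9, 2, 8, 0, 11, 6, 1, 7, 4, 10, 12, 3]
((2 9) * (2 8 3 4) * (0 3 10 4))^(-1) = ((0 3)(2 9 8 10 4))^(-1) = (0 3)(2 4 10 8 9)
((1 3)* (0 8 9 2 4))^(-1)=(0 4 2 9 8)(1 3)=((0 8 9 2 4)(1 3))^(-1)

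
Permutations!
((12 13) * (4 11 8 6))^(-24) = ((4 11 8 6)(12 13))^(-24) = (13)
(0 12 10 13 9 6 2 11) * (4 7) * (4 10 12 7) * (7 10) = (0 10 13 9 6 2 11) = [10, 1, 11, 3, 4, 5, 2, 7, 8, 6, 13, 0, 12, 9]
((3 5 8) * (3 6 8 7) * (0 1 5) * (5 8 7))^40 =(0 7 8)(1 3 6)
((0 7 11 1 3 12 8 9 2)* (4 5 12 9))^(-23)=((0 7 11 1 3 9 2)(4 5 12 8))^(-23)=(0 9 1 7 2 3 11)(4 5 12 8)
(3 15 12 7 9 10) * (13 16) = [0, 1, 2, 15, 4, 5, 6, 9, 8, 10, 3, 11, 7, 16, 14, 12, 13] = (3 15 12 7 9 10)(13 16)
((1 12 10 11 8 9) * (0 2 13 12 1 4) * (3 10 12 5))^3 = (0 5 11 4 13 10 9 2 3 8)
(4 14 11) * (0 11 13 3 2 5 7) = [11, 1, 5, 2, 14, 7, 6, 0, 8, 9, 10, 4, 12, 3, 13] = (0 11 4 14 13 3 2 5 7)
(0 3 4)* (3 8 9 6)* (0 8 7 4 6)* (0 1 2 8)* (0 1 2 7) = (1 7 4)(2 8 9)(3 6) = [0, 7, 8, 6, 1, 5, 3, 4, 9, 2]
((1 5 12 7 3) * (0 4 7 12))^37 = ((12)(0 4 7 3 1 5))^37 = (12)(0 4 7 3 1 5)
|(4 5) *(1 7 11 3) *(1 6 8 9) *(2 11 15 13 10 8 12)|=70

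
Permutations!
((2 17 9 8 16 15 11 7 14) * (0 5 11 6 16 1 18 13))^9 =((0 5 11 7 14 2 17 9 8 1 18 13)(6 16 15))^9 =(0 1 17 7)(2 11 13 8)(5 18 9 14)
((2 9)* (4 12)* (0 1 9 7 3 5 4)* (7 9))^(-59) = (0 5 1 4 7 12 3)(2 9)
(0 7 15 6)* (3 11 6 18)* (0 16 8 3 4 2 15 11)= [7, 1, 15, 0, 2, 5, 16, 11, 3, 9, 10, 6, 12, 13, 14, 18, 8, 17, 4]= (0 7 11 6 16 8 3)(2 15 18 4)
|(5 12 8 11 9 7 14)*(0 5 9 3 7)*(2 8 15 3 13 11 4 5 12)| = 28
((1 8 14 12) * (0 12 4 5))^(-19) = (0 1 14 5 12 8 4)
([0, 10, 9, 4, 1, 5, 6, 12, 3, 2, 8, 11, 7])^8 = (12)(1 3 10 4 8)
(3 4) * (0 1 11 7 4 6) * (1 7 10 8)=(0 7 4 3 6)(1 11 10 8)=[7, 11, 2, 6, 3, 5, 0, 4, 1, 9, 8, 10]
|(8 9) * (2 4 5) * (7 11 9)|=|(2 4 5)(7 11 9 8)|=12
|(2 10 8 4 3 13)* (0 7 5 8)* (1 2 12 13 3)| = |(0 7 5 8 4 1 2 10)(12 13)| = 8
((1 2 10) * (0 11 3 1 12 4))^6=(0 12 2 3)(1 11 4 10)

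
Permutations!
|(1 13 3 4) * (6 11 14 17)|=4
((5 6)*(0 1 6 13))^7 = (0 6 13 1 5)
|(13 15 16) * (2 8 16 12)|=6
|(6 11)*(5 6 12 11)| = |(5 6)(11 12)| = 2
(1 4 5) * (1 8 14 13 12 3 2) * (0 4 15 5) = (0 4)(1 15 5 8 14 13 12 3 2) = [4, 15, 1, 2, 0, 8, 6, 7, 14, 9, 10, 11, 3, 12, 13, 5]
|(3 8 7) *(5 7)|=4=|(3 8 5 7)|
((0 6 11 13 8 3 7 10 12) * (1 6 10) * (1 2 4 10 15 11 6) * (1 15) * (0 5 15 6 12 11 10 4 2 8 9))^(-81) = (0 9 13 11 10 15 5 12 6 1)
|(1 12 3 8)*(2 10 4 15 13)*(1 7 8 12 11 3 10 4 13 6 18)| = |(1 11 3 12 10 13 2 4 15 6 18)(7 8)| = 22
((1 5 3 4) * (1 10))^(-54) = (1 5 3 4 10)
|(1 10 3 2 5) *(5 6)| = 6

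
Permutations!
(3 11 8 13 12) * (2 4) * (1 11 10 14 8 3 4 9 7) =(1 11 3 10 14 8 13 12 4 2 9 7) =[0, 11, 9, 10, 2, 5, 6, 1, 13, 7, 14, 3, 4, 12, 8]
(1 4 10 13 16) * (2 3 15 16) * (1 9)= [0, 4, 3, 15, 10, 5, 6, 7, 8, 1, 13, 11, 12, 2, 14, 16, 9]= (1 4 10 13 2 3 15 16 9)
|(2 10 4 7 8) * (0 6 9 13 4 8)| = |(0 6 9 13 4 7)(2 10 8)| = 6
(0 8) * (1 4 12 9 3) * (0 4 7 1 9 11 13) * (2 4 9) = (0 8 9 3 2 4 12 11 13)(1 7) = [8, 7, 4, 2, 12, 5, 6, 1, 9, 3, 10, 13, 11, 0]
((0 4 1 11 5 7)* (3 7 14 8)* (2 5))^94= (0 2 3 1 14)(4 5 7 11 8)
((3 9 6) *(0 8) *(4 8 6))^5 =((0 6 3 9 4 8))^5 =(0 8 4 9 3 6)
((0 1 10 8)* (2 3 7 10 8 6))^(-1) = (0 8 1)(2 6 10 7 3)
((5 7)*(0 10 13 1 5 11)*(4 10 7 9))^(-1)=((0 7 11)(1 5 9 4 10 13))^(-1)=(0 11 7)(1 13 10 4 9 5)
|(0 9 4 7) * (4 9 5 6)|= |(9)(0 5 6 4 7)|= 5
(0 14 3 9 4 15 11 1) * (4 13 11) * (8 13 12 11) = (0 14 3 9 12 11 1)(4 15)(8 13) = [14, 0, 2, 9, 15, 5, 6, 7, 13, 12, 10, 1, 11, 8, 3, 4]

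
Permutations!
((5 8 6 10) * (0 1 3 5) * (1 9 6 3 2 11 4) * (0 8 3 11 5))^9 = (0 5 1 11 10 9 3 2 4 8 6)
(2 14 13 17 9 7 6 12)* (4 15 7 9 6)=(2 14 13 17 6 12)(4 15 7)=[0, 1, 14, 3, 15, 5, 12, 4, 8, 9, 10, 11, 2, 17, 13, 7, 16, 6]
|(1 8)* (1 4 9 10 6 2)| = |(1 8 4 9 10 6 2)| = 7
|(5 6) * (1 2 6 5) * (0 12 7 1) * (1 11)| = |(0 12 7 11 1 2 6)| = 7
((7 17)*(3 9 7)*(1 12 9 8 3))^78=(1 7 12 17 9)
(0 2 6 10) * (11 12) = (0 2 6 10)(11 12) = [2, 1, 6, 3, 4, 5, 10, 7, 8, 9, 0, 12, 11]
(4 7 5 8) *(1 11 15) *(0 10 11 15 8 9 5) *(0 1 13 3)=(0 10 11 8 4 7 1 15 13 3)(5 9)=[10, 15, 2, 0, 7, 9, 6, 1, 4, 5, 11, 8, 12, 3, 14, 13]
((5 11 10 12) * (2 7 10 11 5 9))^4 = (2 9 12 10 7)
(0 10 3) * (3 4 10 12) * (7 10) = (0 12 3)(4 7 10) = [12, 1, 2, 0, 7, 5, 6, 10, 8, 9, 4, 11, 3]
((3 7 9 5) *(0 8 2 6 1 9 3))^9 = (0 2 1 5 8 6 9)(3 7)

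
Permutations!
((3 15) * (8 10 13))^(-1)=(3 15)(8 13 10)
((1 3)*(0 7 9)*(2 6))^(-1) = (0 9 7)(1 3)(2 6)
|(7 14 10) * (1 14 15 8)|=|(1 14 10 7 15 8)|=6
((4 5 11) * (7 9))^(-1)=(4 11 5)(7 9)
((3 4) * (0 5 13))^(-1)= ((0 5 13)(3 4))^(-1)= (0 13 5)(3 4)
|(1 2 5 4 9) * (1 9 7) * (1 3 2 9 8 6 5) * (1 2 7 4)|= 10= |(1 9 8 6 5)(3 7)|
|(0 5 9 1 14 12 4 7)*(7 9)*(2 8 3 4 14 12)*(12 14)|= |(0 5 7)(1 14 2 8 3 4 9)|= 21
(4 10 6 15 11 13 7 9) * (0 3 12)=(0 3 12)(4 10 6 15 11 13 7 9)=[3, 1, 2, 12, 10, 5, 15, 9, 8, 4, 6, 13, 0, 7, 14, 11]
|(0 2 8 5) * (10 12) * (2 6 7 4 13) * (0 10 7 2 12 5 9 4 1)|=10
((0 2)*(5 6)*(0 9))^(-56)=(0 2 9)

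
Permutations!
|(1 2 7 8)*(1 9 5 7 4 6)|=|(1 2 4 6)(5 7 8 9)|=4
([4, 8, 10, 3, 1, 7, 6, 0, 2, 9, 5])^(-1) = (0 7 5 10 2 8 1 4)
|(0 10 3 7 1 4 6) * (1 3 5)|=6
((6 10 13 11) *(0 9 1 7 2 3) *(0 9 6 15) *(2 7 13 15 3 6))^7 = ((0 2 6 10 15)(1 13 11 3 9))^7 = (0 6 15 2 10)(1 11 9 13 3)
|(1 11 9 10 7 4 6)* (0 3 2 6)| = |(0 3 2 6 1 11 9 10 7 4)| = 10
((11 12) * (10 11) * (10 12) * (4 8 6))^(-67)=(12)(4 6 8)(10 11)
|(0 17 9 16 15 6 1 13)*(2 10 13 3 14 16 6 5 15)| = |(0 17 9 6 1 3 14 16 2 10 13)(5 15)| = 22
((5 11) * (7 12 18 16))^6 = ((5 11)(7 12 18 16))^6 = (7 18)(12 16)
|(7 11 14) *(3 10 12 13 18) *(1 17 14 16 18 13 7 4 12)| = |(1 17 14 4 12 7 11 16 18 3 10)| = 11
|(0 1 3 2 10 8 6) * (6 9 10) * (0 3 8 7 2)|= |(0 1 8 9 10 7 2 6 3)|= 9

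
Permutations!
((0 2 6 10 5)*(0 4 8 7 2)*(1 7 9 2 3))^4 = (1 7 3)(2 4 6 8 10 9 5)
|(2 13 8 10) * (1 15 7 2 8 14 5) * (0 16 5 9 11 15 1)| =42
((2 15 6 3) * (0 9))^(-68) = ((0 9)(2 15 6 3))^(-68) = (15)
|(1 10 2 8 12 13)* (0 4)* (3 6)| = 6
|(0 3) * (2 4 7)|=6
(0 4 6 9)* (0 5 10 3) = (0 4 6 9 5 10 3) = [4, 1, 2, 0, 6, 10, 9, 7, 8, 5, 3]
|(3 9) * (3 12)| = 3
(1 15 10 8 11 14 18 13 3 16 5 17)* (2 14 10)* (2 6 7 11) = (1 15 6 7 11 10 8 2 14 18 13 3 16 5 17) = [0, 15, 14, 16, 4, 17, 7, 11, 2, 9, 8, 10, 12, 3, 18, 6, 5, 1, 13]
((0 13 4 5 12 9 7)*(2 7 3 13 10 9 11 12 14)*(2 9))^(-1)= ((0 10 2 7)(3 13 4 5 14 9)(11 12))^(-1)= (0 7 2 10)(3 9 14 5 4 13)(11 12)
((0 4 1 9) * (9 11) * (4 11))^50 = ((0 11 9)(1 4))^50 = (0 9 11)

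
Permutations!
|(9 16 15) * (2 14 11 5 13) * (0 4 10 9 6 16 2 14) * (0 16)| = 8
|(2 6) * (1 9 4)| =6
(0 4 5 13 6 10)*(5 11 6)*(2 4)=[2, 1, 4, 3, 11, 13, 10, 7, 8, 9, 0, 6, 12, 5]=(0 2 4 11 6 10)(5 13)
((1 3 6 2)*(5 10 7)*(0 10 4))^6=(0 10 7 5 4)(1 6)(2 3)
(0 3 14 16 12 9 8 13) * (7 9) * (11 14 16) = (0 3 16 12 7 9 8 13)(11 14) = [3, 1, 2, 16, 4, 5, 6, 9, 13, 8, 10, 14, 7, 0, 11, 15, 12]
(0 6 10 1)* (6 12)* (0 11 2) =[12, 11, 0, 3, 4, 5, 10, 7, 8, 9, 1, 2, 6] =(0 12 6 10 1 11 2)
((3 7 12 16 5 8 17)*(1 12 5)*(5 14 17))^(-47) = (1 12 16)(3 7 14 17)(5 8)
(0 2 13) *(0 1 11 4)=(0 2 13 1 11 4)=[2, 11, 13, 3, 0, 5, 6, 7, 8, 9, 10, 4, 12, 1]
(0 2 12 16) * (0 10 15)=(0 2 12 16 10 15)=[2, 1, 12, 3, 4, 5, 6, 7, 8, 9, 15, 11, 16, 13, 14, 0, 10]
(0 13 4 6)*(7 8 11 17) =(0 13 4 6)(7 8 11 17) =[13, 1, 2, 3, 6, 5, 0, 8, 11, 9, 10, 17, 12, 4, 14, 15, 16, 7]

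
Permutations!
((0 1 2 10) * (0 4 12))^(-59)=((0 1 2 10 4 12))^(-59)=(0 1 2 10 4 12)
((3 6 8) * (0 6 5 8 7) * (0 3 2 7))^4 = (2 8 5 3 7)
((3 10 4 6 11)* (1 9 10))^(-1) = ((1 9 10 4 6 11 3))^(-1) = (1 3 11 6 4 10 9)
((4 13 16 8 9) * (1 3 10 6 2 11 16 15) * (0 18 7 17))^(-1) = (0 17 7 18)(1 15 13 4 9 8 16 11 2 6 10 3)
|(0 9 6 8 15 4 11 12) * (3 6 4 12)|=|(0 9 4 11 3 6 8 15 12)|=9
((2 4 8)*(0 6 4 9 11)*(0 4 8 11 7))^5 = ((0 6 8 2 9 7)(4 11))^5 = (0 7 9 2 8 6)(4 11)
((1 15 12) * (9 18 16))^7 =((1 15 12)(9 18 16))^7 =(1 15 12)(9 18 16)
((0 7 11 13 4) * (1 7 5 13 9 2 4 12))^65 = (0 7)(1 4)(2 12)(5 11)(9 13) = ((0 5 13 12 1 7 11 9 2 4))^65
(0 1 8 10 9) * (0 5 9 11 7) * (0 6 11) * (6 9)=[1, 8, 2, 3, 4, 6, 11, 9, 10, 5, 0, 7]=(0 1 8 10)(5 6 11 7 9)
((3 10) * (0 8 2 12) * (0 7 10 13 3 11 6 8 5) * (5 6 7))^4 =(13)(0 12 8)(2 6 5)(7 10 11)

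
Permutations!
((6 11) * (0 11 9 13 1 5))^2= ((0 11 6 9 13 1 5))^2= (0 6 13 5 11 9 1)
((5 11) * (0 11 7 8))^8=((0 11 5 7 8))^8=(0 7 11 8 5)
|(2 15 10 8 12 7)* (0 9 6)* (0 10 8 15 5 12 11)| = 28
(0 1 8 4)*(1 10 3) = [10, 8, 2, 1, 0, 5, 6, 7, 4, 9, 3] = (0 10 3 1 8 4)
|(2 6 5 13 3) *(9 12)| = 10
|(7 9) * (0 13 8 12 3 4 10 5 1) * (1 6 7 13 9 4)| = |(0 9 13 8 12 3 1)(4 10 5 6 7)| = 35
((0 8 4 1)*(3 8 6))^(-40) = (0 3 4)(1 6 8)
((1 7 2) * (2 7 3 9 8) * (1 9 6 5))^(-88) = ((1 3 6 5)(2 9 8))^(-88) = (2 8 9)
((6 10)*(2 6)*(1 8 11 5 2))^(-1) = ((1 8 11 5 2 6 10))^(-1) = (1 10 6 2 5 11 8)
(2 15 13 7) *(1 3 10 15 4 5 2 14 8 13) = (1 3 10 15)(2 4 5)(7 14 8 13) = [0, 3, 4, 10, 5, 2, 6, 14, 13, 9, 15, 11, 12, 7, 8, 1]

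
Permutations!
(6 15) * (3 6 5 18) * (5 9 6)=(3 5 18)(6 15 9)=[0, 1, 2, 5, 4, 18, 15, 7, 8, 6, 10, 11, 12, 13, 14, 9, 16, 17, 3]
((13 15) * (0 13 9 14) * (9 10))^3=((0 13 15 10 9 14))^3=(0 10)(9 13)(14 15)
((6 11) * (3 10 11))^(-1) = (3 6 11 10)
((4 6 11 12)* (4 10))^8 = (4 12 6 10 11) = ((4 6 11 12 10))^8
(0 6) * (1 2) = (0 6)(1 2) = [6, 2, 1, 3, 4, 5, 0]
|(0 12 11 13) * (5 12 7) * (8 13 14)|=|(0 7 5 12 11 14 8 13)|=8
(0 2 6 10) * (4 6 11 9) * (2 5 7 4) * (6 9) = (0 5 7 4 9 2 11 6 10) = [5, 1, 11, 3, 9, 7, 10, 4, 8, 2, 0, 6]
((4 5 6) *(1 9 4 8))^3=(1 5)(4 8)(6 9)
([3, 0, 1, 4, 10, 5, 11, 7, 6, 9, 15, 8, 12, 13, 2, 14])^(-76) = [15, 10, 4, 14, 2, 5, 8, 7, 11, 9, 1, 6, 12, 13, 3, 0]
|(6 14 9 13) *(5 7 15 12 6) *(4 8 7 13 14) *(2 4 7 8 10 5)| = 20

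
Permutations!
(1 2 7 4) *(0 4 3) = (0 4 1 2 7 3) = [4, 2, 7, 0, 1, 5, 6, 3]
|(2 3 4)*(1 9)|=|(1 9)(2 3 4)|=6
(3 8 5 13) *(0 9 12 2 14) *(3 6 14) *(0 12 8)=(0 9 8 5 13 6 14 12 2 3)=[9, 1, 3, 0, 4, 13, 14, 7, 5, 8, 10, 11, 2, 6, 12]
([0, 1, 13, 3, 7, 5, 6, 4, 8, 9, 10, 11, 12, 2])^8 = (13)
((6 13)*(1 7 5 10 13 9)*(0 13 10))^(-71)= (0 5 7 1 9 6 13)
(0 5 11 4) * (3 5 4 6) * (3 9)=(0 4)(3 5 11 6 9)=[4, 1, 2, 5, 0, 11, 9, 7, 8, 3, 10, 6]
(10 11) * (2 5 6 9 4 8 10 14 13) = (2 5 6 9 4 8 10 11 14 13) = [0, 1, 5, 3, 8, 6, 9, 7, 10, 4, 11, 14, 12, 2, 13]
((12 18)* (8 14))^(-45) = (8 14)(12 18)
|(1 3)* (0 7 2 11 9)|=10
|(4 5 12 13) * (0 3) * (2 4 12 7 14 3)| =|(0 2 4 5 7 14 3)(12 13)| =14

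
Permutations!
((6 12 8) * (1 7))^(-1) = (1 7)(6 8 12)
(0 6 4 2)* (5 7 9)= (0 6 4 2)(5 7 9)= [6, 1, 0, 3, 2, 7, 4, 9, 8, 5]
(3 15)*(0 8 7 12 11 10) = (0 8 7 12 11 10)(3 15) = [8, 1, 2, 15, 4, 5, 6, 12, 7, 9, 0, 10, 11, 13, 14, 3]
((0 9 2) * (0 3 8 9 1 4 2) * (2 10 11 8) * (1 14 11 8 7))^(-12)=(0 10 7)(1 14 8)(4 11 9)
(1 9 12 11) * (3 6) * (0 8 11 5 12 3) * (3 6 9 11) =(0 8 3 9 6)(1 11)(5 12) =[8, 11, 2, 9, 4, 12, 0, 7, 3, 6, 10, 1, 5]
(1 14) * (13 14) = (1 13 14) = [0, 13, 2, 3, 4, 5, 6, 7, 8, 9, 10, 11, 12, 14, 1]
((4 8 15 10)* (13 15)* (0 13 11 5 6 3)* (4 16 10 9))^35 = ((0 13 15 9 4 8 11 5 6 3)(10 16))^35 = (0 8)(3 4)(5 15)(6 9)(10 16)(11 13)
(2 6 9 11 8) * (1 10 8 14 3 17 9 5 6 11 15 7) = (1 10 8 2 11 14 3 17 9 15 7)(5 6) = [0, 10, 11, 17, 4, 6, 5, 1, 2, 15, 8, 14, 12, 13, 3, 7, 16, 9]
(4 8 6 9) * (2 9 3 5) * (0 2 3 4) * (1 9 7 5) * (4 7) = [2, 9, 4, 1, 8, 3, 7, 5, 6, 0] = (0 2 4 8 6 7 5 3 1 9)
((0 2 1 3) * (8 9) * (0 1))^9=((0 2)(1 3)(8 9))^9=(0 2)(1 3)(8 9)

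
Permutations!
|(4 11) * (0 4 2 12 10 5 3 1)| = |(0 4 11 2 12 10 5 3 1)| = 9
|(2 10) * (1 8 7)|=|(1 8 7)(2 10)|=6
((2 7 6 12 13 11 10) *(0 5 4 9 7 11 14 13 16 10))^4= ((0 5 4 9 7 6 12 16 10 2 11)(13 14))^4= (0 7 10 5 6 2 4 12 11 9 16)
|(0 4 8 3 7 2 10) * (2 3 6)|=6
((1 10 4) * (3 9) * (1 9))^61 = (1 10 4 9 3)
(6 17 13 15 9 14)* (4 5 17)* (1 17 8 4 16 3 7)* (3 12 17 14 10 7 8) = (1 14 6 16 12 17 13 15 9 10 7)(3 8 4 5) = [0, 14, 2, 8, 5, 3, 16, 1, 4, 10, 7, 11, 17, 15, 6, 9, 12, 13]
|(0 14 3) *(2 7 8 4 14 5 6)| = |(0 5 6 2 7 8 4 14 3)| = 9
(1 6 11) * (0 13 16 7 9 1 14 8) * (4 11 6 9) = [13, 9, 2, 3, 11, 5, 6, 4, 0, 1, 10, 14, 12, 16, 8, 15, 7] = (0 13 16 7 4 11 14 8)(1 9)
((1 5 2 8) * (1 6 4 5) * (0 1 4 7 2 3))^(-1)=((0 1 4 5 3)(2 8 6 7))^(-1)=(0 3 5 4 1)(2 7 6 8)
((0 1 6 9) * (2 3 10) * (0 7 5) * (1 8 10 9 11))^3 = (11)(0 2 7 8 3 5 10 9)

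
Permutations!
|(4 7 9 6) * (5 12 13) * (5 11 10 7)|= |(4 5 12 13 11 10 7 9 6)|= 9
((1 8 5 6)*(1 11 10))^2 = (1 5 11)(6 10 8)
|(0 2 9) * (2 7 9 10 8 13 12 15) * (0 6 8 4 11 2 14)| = 36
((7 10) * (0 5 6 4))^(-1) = ((0 5 6 4)(7 10))^(-1) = (0 4 6 5)(7 10)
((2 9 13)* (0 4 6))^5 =(0 6 4)(2 13 9)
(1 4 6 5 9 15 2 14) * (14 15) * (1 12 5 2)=[0, 4, 15, 3, 6, 9, 2, 7, 8, 14, 10, 11, 5, 13, 12, 1]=(1 4 6 2 15)(5 9 14 12)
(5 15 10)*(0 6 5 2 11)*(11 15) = (0 6 5 11)(2 15 10) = [6, 1, 15, 3, 4, 11, 5, 7, 8, 9, 2, 0, 12, 13, 14, 10]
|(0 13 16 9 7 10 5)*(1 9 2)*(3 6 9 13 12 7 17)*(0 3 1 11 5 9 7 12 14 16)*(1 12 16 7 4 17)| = 63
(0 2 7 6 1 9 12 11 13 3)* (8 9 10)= (0 2 7 6 1 10 8 9 12 11 13 3)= [2, 10, 7, 0, 4, 5, 1, 6, 9, 12, 8, 13, 11, 3]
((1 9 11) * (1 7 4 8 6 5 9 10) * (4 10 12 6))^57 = (1 12 6 5 9 11 7 10)(4 8)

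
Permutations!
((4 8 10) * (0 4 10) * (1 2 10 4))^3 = (0 10)(1 4)(2 8)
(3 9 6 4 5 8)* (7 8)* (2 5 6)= (2 5 7 8 3 9)(4 6)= [0, 1, 5, 9, 6, 7, 4, 8, 3, 2]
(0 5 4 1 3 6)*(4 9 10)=(0 5 9 10 4 1 3 6)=[5, 3, 2, 6, 1, 9, 0, 7, 8, 10, 4]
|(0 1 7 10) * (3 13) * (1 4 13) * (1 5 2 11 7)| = 9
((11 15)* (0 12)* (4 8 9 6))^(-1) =(0 12)(4 6 9 8)(11 15)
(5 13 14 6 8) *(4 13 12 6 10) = [0, 1, 2, 3, 13, 12, 8, 7, 5, 9, 4, 11, 6, 14, 10] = (4 13 14 10)(5 12 6 8)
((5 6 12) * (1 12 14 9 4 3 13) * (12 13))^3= ((1 13)(3 12 5 6 14 9 4))^3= (1 13)(3 6 4 5 9 12 14)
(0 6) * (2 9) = [6, 1, 9, 3, 4, 5, 0, 7, 8, 2] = (0 6)(2 9)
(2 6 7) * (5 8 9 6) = [0, 1, 5, 3, 4, 8, 7, 2, 9, 6] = (2 5 8 9 6 7)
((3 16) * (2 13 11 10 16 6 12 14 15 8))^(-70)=(2 12 10 8 6 11 15 3 13 14 16)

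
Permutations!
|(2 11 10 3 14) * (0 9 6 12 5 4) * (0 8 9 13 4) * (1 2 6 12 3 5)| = |(0 13 4 8 9 12 1 2 11 10 5)(3 14 6)| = 33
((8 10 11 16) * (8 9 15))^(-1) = ((8 10 11 16 9 15))^(-1) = (8 15 9 16 11 10)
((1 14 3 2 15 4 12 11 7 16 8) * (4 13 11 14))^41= ((1 4 12 14 3 2 15 13 11 7 16 8))^41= (1 2 16 14 11 4 15 8 3 7 12 13)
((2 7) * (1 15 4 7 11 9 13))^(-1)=(1 13 9 11 2 7 4 15)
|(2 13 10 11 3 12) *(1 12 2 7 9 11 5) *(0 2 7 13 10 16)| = |(0 2 10 5 1 12 13 16)(3 7 9 11)| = 8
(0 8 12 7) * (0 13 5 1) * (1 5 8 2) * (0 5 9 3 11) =(0 2 1 5 9 3 11)(7 13 8 12) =[2, 5, 1, 11, 4, 9, 6, 13, 12, 3, 10, 0, 7, 8]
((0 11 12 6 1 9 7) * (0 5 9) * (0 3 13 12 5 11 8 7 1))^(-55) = (13)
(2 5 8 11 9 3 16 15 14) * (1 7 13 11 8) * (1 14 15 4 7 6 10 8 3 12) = (1 6 10 8 3 16 4 7 13 11 9 12)(2 5 14) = [0, 6, 5, 16, 7, 14, 10, 13, 3, 12, 8, 9, 1, 11, 2, 15, 4]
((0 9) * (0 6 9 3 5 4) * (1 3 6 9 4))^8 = ((9)(0 6 4)(1 3 5))^8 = (9)(0 4 6)(1 5 3)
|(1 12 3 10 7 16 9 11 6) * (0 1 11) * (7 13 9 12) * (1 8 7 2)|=18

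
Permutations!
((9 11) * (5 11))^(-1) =((5 11 9))^(-1) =(5 9 11)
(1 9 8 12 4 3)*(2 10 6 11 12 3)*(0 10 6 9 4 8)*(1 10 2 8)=[2, 4, 6, 10, 8, 5, 11, 7, 3, 0, 9, 12, 1]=(0 2 6 11 12 1 4 8 3 10 9)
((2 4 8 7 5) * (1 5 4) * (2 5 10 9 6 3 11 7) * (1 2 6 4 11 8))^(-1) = (1 4 9 10)(3 6 8)(7 11)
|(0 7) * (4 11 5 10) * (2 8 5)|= 6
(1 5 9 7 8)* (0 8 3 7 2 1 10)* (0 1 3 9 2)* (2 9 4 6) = (0 8 10 1 5 9)(2 3 7 4 6) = [8, 5, 3, 7, 6, 9, 2, 4, 10, 0, 1]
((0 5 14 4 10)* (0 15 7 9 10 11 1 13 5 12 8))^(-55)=(0 8 12)(1 11 4 14 5 13)(7 9 10 15)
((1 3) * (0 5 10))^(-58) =(0 10 5)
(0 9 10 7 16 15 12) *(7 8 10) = (0 9 7 16 15 12)(8 10) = [9, 1, 2, 3, 4, 5, 6, 16, 10, 7, 8, 11, 0, 13, 14, 12, 15]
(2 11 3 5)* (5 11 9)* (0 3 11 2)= (11)(0 3 2 9 5)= [3, 1, 9, 2, 4, 0, 6, 7, 8, 5, 10, 11]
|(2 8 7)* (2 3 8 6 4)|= 3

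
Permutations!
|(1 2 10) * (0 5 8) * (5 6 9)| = 15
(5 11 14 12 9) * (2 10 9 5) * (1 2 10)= (1 2)(5 11 14 12)(9 10)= [0, 2, 1, 3, 4, 11, 6, 7, 8, 10, 9, 14, 5, 13, 12]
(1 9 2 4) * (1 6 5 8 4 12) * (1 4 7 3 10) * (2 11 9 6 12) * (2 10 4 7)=(1 6 5 8 2 10)(3 4 12 7)(9 11)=[0, 6, 10, 4, 12, 8, 5, 3, 2, 11, 1, 9, 7]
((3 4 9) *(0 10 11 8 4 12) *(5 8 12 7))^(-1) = (0 12 11 10)(3 9 4 8 5 7)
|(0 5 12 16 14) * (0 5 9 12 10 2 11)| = 9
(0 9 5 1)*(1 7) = (0 9 5 7 1) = [9, 0, 2, 3, 4, 7, 6, 1, 8, 5]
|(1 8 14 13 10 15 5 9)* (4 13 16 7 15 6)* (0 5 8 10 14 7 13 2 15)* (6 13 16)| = |(16)(0 5 9 1 10 13 14 6 4 2 15 8 7)| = 13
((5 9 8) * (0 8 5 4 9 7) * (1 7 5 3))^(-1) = ((0 8 4 9 3 1 7))^(-1) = (0 7 1 3 9 4 8)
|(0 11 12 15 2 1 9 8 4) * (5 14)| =|(0 11 12 15 2 1 9 8 4)(5 14)| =18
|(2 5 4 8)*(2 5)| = 3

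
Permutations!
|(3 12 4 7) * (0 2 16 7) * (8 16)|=8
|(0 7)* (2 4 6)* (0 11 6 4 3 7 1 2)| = |(0 1 2 3 7 11 6)| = 7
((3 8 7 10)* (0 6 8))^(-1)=((0 6 8 7 10 3))^(-1)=(0 3 10 7 8 6)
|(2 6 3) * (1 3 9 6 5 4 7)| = 6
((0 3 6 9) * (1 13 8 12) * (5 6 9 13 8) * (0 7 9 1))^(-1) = ((0 3 1 8 12)(5 6 13)(7 9))^(-1) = (0 12 8 1 3)(5 13 6)(7 9)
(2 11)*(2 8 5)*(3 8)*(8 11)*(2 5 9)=(2 8 9)(3 11)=[0, 1, 8, 11, 4, 5, 6, 7, 9, 2, 10, 3]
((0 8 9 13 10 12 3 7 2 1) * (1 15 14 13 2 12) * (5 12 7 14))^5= (0 5 10 2 14 8 12 1 15 13 9 3)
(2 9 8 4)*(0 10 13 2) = (0 10 13 2 9 8 4) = [10, 1, 9, 3, 0, 5, 6, 7, 4, 8, 13, 11, 12, 2]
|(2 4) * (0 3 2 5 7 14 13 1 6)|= 10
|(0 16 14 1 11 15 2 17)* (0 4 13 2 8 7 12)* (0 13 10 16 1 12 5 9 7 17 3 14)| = |(0 1 11 15 8 17 4 10 16)(2 3 14 12 13)(5 9 7)| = 45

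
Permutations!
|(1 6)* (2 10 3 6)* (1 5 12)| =|(1 2 10 3 6 5 12)| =7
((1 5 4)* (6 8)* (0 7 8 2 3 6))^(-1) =(0 8 7)(1 4 5)(2 6 3)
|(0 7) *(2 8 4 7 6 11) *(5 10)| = 14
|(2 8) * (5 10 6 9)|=4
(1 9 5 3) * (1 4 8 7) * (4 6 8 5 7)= (1 9 7)(3 6 8 4 5)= [0, 9, 2, 6, 5, 3, 8, 1, 4, 7]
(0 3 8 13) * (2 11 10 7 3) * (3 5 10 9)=[2, 1, 11, 8, 4, 10, 6, 5, 13, 3, 7, 9, 12, 0]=(0 2 11 9 3 8 13)(5 10 7)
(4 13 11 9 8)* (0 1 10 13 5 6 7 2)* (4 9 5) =(0 1 10 13 11 5 6 7 2)(8 9) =[1, 10, 0, 3, 4, 6, 7, 2, 9, 8, 13, 5, 12, 11]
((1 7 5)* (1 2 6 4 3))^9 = (1 5 6 3 7 2 4)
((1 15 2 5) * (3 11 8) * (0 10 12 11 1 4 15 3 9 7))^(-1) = (0 7 9 8 11 12 10)(1 3)(2 15 4 5)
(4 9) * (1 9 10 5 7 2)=(1 9 4 10 5 7 2)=[0, 9, 1, 3, 10, 7, 6, 2, 8, 4, 5]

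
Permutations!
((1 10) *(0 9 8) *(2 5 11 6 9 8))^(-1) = (0 8)(1 10)(2 9 6 11 5)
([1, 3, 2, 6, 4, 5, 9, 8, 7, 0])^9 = [9, 0, 2, 1, 4, 5, 3, 8, 7, 6]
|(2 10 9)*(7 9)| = |(2 10 7 9)| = 4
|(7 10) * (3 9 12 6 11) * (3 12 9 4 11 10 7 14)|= 7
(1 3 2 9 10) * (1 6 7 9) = (1 3 2)(6 7 9 10) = [0, 3, 1, 2, 4, 5, 7, 9, 8, 10, 6]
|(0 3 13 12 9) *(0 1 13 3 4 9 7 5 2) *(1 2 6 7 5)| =12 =|(0 4 9 2)(1 13 12 5 6 7)|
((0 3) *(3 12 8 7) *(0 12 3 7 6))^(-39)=(0 3 12 8 6)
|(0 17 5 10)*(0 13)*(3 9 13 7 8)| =|(0 17 5 10 7 8 3 9 13)| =9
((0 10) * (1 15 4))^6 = (15)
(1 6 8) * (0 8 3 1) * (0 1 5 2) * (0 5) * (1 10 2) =(0 8 10 2 5 1 6 3) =[8, 6, 5, 0, 4, 1, 3, 7, 10, 9, 2]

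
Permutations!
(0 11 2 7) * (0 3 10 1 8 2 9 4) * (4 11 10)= (0 10 1 8 2 7 3 4)(9 11)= [10, 8, 7, 4, 0, 5, 6, 3, 2, 11, 1, 9]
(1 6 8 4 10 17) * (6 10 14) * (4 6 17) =[0, 10, 2, 3, 14, 5, 8, 7, 6, 9, 4, 11, 12, 13, 17, 15, 16, 1] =(1 10 4 14 17)(6 8)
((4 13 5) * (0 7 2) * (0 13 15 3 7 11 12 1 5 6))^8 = ((0 11 12 1 5 4 15 3 7 2 13 6))^8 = (0 7 5)(1 6 3)(2 4 11)(12 13 15)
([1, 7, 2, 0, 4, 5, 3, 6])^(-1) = (0 3 6 7 1)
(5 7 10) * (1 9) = (1 9)(5 7 10) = [0, 9, 2, 3, 4, 7, 6, 10, 8, 1, 5]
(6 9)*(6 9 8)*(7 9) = (6 8)(7 9) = [0, 1, 2, 3, 4, 5, 8, 9, 6, 7]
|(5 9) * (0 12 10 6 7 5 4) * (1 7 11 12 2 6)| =|(0 2 6 11 12 10 1 7 5 9 4)| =11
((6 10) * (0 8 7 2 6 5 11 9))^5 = (0 10 8 5 7 11 2 9 6)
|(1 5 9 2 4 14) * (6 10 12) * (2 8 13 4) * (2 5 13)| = |(1 13 4 14)(2 5 9 8)(6 10 12)| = 12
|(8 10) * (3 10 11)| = 4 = |(3 10 8 11)|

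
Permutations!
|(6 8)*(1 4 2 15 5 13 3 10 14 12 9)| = 22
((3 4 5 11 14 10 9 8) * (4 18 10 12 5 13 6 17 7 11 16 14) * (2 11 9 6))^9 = (2 11 4 13)(3 18 10 6 17 7 9 8)(5 16 14 12)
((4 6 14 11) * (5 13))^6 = (4 14)(6 11)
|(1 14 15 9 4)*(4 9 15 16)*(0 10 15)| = |(0 10 15)(1 14 16 4)| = 12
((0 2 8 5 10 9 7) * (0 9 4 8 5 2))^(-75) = (10)(7 9)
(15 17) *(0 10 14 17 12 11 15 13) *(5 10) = (0 5 10 14 17 13)(11 15 12) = [5, 1, 2, 3, 4, 10, 6, 7, 8, 9, 14, 15, 11, 0, 17, 12, 16, 13]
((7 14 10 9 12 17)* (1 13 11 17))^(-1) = (1 12 9 10 14 7 17 11 13)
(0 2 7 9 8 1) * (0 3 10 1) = [2, 3, 7, 10, 4, 5, 6, 9, 0, 8, 1] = (0 2 7 9 8)(1 3 10)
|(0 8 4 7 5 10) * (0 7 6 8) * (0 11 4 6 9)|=12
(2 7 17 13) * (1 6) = (1 6)(2 7 17 13) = [0, 6, 7, 3, 4, 5, 1, 17, 8, 9, 10, 11, 12, 2, 14, 15, 16, 13]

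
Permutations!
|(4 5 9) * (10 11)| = |(4 5 9)(10 11)| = 6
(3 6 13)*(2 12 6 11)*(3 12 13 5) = (2 13 12 6 5 3 11) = [0, 1, 13, 11, 4, 3, 5, 7, 8, 9, 10, 2, 6, 12]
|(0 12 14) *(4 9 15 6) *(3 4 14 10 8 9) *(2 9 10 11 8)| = 10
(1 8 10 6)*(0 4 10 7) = (0 4 10 6 1 8 7) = [4, 8, 2, 3, 10, 5, 1, 0, 7, 9, 6]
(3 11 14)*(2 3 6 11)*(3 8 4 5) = [0, 1, 8, 2, 5, 3, 11, 7, 4, 9, 10, 14, 12, 13, 6] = (2 8 4 5 3)(6 11 14)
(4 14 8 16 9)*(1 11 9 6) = [0, 11, 2, 3, 14, 5, 1, 7, 16, 4, 10, 9, 12, 13, 8, 15, 6] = (1 11 9 4 14 8 16 6)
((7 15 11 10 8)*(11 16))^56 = (7 16 10)(8 15 11) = ((7 15 16 11 10 8))^56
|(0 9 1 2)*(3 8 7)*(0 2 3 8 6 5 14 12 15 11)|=|(0 9 1 3 6 5 14 12 15 11)(7 8)|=10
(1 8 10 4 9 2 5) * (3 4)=(1 8 10 3 4 9 2 5)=[0, 8, 5, 4, 9, 1, 6, 7, 10, 2, 3]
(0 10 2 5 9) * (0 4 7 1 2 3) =(0 10 3)(1 2 5 9 4 7) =[10, 2, 5, 0, 7, 9, 6, 1, 8, 4, 3]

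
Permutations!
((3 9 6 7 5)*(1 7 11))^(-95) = ((1 7 5 3 9 6 11))^(-95) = (1 3 11 5 6 7 9)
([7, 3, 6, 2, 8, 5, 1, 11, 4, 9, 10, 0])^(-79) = (0 11 7)(1 3 2 6)(4 8)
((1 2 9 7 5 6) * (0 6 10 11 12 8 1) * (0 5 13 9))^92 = ((0 6 5 10 11 12 8 1 2)(7 13 9))^92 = (0 5 11 8 2 6 10 12 1)(7 9 13)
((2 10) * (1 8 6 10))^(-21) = (1 2 10 6 8)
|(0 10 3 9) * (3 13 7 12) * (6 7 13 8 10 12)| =4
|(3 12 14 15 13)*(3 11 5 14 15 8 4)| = |(3 12 15 13 11 5 14 8 4)| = 9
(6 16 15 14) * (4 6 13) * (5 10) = (4 6 16 15 14 13)(5 10) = [0, 1, 2, 3, 6, 10, 16, 7, 8, 9, 5, 11, 12, 4, 13, 14, 15]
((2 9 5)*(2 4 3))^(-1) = (2 3 4 5 9)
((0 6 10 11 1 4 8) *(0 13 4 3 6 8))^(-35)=(0 8 13 4)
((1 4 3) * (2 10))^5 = ((1 4 3)(2 10))^5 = (1 3 4)(2 10)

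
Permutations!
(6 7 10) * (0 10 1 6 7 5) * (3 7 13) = (0 10 13 3 7 1 6 5) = [10, 6, 2, 7, 4, 0, 5, 1, 8, 9, 13, 11, 12, 3]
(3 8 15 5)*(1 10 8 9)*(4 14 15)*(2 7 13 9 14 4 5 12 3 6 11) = (1 10 8 5 6 11 2 7 13 9)(3 14 15 12) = [0, 10, 7, 14, 4, 6, 11, 13, 5, 1, 8, 2, 3, 9, 15, 12]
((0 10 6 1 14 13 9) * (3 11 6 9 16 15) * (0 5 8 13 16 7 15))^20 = ((0 10 9 5 8 13 7 15 3 11 6 1 14 16))^20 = (0 7 14 8 6 9 3)(1 5 11 10 15 16 13)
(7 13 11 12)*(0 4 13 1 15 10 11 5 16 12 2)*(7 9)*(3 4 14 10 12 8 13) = [14, 15, 0, 4, 3, 16, 6, 1, 13, 7, 11, 2, 9, 5, 10, 12, 8] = (0 14 10 11 2)(1 15 12 9 7)(3 4)(5 16 8 13)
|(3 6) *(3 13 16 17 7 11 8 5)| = 9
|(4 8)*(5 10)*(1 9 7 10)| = |(1 9 7 10 5)(4 8)| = 10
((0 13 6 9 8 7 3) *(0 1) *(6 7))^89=((0 13 7 3 1)(6 9 8))^89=(0 1 3 7 13)(6 8 9)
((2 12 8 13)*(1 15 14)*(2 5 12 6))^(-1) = (1 14 15)(2 6)(5 13 8 12)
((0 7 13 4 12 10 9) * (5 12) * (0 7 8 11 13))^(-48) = ((0 8 11 13 4 5 12 10 9 7))^(-48) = (0 11 4 12 9)(5 10 7 8 13)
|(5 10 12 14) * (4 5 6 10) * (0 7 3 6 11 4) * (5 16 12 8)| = 35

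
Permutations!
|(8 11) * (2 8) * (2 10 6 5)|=|(2 8 11 10 6 5)|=6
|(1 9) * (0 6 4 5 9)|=6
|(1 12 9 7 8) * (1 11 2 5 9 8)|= |(1 12 8 11 2 5 9 7)|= 8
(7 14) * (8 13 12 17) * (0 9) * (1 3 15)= (0 9)(1 3 15)(7 14)(8 13 12 17)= [9, 3, 2, 15, 4, 5, 6, 14, 13, 0, 10, 11, 17, 12, 7, 1, 16, 8]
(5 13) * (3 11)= (3 11)(5 13)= [0, 1, 2, 11, 4, 13, 6, 7, 8, 9, 10, 3, 12, 5]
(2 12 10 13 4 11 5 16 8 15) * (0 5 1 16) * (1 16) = (0 5)(2 12 10 13 4 11 16 8 15) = [5, 1, 12, 3, 11, 0, 6, 7, 15, 9, 13, 16, 10, 4, 14, 2, 8]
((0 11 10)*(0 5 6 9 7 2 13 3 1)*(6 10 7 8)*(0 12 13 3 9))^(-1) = (0 6 8 9 13 12 1 3 2 7 11)(5 10)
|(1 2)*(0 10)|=|(0 10)(1 2)|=2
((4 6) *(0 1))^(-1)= ((0 1)(4 6))^(-1)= (0 1)(4 6)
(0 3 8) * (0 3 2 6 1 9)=(0 2 6 1 9)(3 8)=[2, 9, 6, 8, 4, 5, 1, 7, 3, 0]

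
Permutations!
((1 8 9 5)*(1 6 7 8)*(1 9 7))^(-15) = (1 9 5 6)(7 8)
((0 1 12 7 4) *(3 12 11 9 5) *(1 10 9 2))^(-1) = (0 4 7 12 3 5 9 10)(1 2 11)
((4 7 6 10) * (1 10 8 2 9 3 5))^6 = (1 2 4 3 6)(5 8 10 9 7)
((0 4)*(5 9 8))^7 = (0 4)(5 9 8)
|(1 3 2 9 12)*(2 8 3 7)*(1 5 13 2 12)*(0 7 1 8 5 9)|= 9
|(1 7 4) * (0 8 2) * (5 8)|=|(0 5 8 2)(1 7 4)|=12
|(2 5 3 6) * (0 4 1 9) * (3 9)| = |(0 4 1 3 6 2 5 9)| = 8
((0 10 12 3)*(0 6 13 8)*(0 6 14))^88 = ((0 10 12 3 14)(6 13 8))^88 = (0 3 10 14 12)(6 13 8)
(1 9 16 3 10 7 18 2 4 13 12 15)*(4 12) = (1 9 16 3 10 7 18 2 12 15)(4 13) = [0, 9, 12, 10, 13, 5, 6, 18, 8, 16, 7, 11, 15, 4, 14, 1, 3, 17, 2]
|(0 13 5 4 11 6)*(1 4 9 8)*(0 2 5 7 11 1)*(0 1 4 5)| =12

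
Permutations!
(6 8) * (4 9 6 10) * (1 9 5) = (1 9 6 8 10 4 5) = [0, 9, 2, 3, 5, 1, 8, 7, 10, 6, 4]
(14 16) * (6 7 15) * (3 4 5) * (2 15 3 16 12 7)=(2 15 6)(3 4 5 16 14 12 7)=[0, 1, 15, 4, 5, 16, 2, 3, 8, 9, 10, 11, 7, 13, 12, 6, 14]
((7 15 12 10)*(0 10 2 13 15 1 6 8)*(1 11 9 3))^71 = (0 8 6 1 3 9 11 7 10)(2 12 15 13)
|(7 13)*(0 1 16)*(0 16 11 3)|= |(16)(0 1 11 3)(7 13)|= 4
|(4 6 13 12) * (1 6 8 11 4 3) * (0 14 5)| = |(0 14 5)(1 6 13 12 3)(4 8 11)| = 15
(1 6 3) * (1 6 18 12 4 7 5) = (1 18 12 4 7 5)(3 6) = [0, 18, 2, 6, 7, 1, 3, 5, 8, 9, 10, 11, 4, 13, 14, 15, 16, 17, 12]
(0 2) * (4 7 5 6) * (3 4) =(0 2)(3 4 7 5 6) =[2, 1, 0, 4, 7, 6, 3, 5]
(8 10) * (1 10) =[0, 10, 2, 3, 4, 5, 6, 7, 1, 9, 8] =(1 10 8)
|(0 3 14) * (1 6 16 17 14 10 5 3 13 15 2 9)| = |(0 13 15 2 9 1 6 16 17 14)(3 10 5)| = 30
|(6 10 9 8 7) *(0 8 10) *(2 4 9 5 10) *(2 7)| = 14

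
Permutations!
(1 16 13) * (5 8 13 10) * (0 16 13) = (0 16 10 5 8)(1 13) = [16, 13, 2, 3, 4, 8, 6, 7, 0, 9, 5, 11, 12, 1, 14, 15, 10]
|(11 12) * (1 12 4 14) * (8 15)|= 10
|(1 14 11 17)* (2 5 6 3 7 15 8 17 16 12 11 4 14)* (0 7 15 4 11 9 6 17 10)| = 52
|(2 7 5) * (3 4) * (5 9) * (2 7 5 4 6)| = 7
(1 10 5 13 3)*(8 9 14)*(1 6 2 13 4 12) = (1 10 5 4 12)(2 13 3 6)(8 9 14) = [0, 10, 13, 6, 12, 4, 2, 7, 9, 14, 5, 11, 1, 3, 8]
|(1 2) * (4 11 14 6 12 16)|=6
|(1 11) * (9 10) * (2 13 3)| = 6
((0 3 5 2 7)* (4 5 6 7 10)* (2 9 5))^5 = (0 3 6 7)(2 4 10)(5 9)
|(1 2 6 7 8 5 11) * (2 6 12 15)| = |(1 6 7 8 5 11)(2 12 15)| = 6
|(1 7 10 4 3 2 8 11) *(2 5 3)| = |(1 7 10 4 2 8 11)(3 5)| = 14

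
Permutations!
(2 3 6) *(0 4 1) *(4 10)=(0 10 4 1)(2 3 6)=[10, 0, 3, 6, 1, 5, 2, 7, 8, 9, 4]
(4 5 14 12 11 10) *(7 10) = (4 5 14 12 11 7 10) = [0, 1, 2, 3, 5, 14, 6, 10, 8, 9, 4, 7, 11, 13, 12]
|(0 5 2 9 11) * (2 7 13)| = 7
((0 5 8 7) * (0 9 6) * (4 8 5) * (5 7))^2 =((0 4 8 5 7 9 6))^2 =(0 8 7 6 4 5 9)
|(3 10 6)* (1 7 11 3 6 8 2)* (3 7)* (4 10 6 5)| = |(1 3 6 5 4 10 8 2)(7 11)| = 8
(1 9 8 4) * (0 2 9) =(0 2 9 8 4 1) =[2, 0, 9, 3, 1, 5, 6, 7, 4, 8]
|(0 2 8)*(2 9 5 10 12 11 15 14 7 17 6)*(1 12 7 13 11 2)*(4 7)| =12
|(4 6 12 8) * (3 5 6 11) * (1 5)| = |(1 5 6 12 8 4 11 3)| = 8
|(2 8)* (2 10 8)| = 2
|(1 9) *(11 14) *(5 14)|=|(1 9)(5 14 11)|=6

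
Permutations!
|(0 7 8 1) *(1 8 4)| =4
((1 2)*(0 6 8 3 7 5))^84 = (8)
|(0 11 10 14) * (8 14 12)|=|(0 11 10 12 8 14)|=6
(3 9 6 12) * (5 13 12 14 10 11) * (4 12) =(3 9 6 14 10 11 5 13 4 12) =[0, 1, 2, 9, 12, 13, 14, 7, 8, 6, 11, 5, 3, 4, 10]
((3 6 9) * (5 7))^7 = (3 6 9)(5 7)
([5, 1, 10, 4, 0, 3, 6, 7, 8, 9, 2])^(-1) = [4, 1, 10, 5, 3, 0, 6, 7, 8, 9, 2]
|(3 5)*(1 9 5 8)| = |(1 9 5 3 8)| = 5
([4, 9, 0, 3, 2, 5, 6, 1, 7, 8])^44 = [2, 1, 4, 3, 0, 5, 6, 7, 8, 9]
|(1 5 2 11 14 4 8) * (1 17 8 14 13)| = 10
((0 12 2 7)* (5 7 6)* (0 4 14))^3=((0 12 2 6 5 7 4 14))^3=(0 6 4 12 5 14 2 7)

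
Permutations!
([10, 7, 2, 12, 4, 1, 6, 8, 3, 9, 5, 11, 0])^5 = (0 8 5 12 7 10 3 1)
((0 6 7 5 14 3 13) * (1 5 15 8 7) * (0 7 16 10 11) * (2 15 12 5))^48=((0 6 1 2 15 8 16 10 11)(3 13 7 12 5 14))^48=(0 2 16)(1 8 11)(6 15 10)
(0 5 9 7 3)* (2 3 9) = (0 5 2 3)(7 9) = [5, 1, 3, 0, 4, 2, 6, 9, 8, 7]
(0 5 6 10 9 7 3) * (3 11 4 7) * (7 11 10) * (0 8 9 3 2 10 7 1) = [5, 0, 10, 8, 11, 6, 1, 7, 9, 2, 3, 4] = (0 5 6 1)(2 10 3 8 9)(4 11)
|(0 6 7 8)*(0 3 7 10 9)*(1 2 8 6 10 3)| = |(0 10 9)(1 2 8)(3 7 6)| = 3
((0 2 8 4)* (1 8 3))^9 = ((0 2 3 1 8 4))^9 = (0 1)(2 8)(3 4)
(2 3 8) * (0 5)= (0 5)(2 3 8)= [5, 1, 3, 8, 4, 0, 6, 7, 2]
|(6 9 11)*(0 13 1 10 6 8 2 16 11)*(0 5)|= 28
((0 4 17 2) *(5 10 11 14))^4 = (17)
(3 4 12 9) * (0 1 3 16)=(0 1 3 4 12 9 16)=[1, 3, 2, 4, 12, 5, 6, 7, 8, 16, 10, 11, 9, 13, 14, 15, 0]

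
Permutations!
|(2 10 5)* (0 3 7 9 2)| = 7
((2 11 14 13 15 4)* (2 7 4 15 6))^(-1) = ((15)(2 11 14 13 6)(4 7))^(-1) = (15)(2 6 13 14 11)(4 7)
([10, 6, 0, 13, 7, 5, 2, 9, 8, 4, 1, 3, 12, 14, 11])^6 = [10, 6, 0, 14, 4, 5, 2, 7, 8, 9, 1, 13, 12, 11, 3]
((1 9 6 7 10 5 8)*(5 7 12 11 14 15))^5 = ((1 9 6 12 11 14 15 5 8)(7 10))^5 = (1 14 9 15 6 5 12 8 11)(7 10)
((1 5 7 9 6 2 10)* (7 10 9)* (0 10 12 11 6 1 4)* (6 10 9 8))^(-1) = ((0 9 1 5 12 11 10 4)(2 8 6))^(-1) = (0 4 10 11 12 5 1 9)(2 6 8)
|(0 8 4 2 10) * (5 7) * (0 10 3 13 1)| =|(0 8 4 2 3 13 1)(5 7)| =14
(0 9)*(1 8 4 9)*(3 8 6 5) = (0 1 6 5 3 8 4 9) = [1, 6, 2, 8, 9, 3, 5, 7, 4, 0]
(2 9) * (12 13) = (2 9)(12 13) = [0, 1, 9, 3, 4, 5, 6, 7, 8, 2, 10, 11, 13, 12]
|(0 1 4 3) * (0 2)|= 5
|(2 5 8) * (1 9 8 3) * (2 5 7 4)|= 15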